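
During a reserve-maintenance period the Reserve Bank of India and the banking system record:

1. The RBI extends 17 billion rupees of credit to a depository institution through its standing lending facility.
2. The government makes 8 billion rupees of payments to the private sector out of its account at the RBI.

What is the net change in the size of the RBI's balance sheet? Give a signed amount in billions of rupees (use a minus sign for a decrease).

+17 billion

Discount-window loan 17 billion rupees: an RBI asset is acquired → +17B.
Government spending 8 billion rupees: only the composition of liabilities changes → 0.
Net: 17 + 0 = +17 billion.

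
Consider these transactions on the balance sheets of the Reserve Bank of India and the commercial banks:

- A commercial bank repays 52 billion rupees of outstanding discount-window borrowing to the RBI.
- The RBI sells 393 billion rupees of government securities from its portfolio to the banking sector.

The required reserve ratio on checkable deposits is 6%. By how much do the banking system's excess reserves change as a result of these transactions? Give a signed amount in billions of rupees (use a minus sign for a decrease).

-445 billion

Discount-window repayment 52 billion rupees: reserves −52B, deposits 0.
OMO sale (to banks) 393 billion rupees: reserves −393B, deposits 0.
Totals: Δreserves = −445B, Δdeposits = 0.
Δrequired reserves = 6% × 0 = 0.
Δexcess reserves = Δreserves − Δrequired = −445B − (0) = -445 billion.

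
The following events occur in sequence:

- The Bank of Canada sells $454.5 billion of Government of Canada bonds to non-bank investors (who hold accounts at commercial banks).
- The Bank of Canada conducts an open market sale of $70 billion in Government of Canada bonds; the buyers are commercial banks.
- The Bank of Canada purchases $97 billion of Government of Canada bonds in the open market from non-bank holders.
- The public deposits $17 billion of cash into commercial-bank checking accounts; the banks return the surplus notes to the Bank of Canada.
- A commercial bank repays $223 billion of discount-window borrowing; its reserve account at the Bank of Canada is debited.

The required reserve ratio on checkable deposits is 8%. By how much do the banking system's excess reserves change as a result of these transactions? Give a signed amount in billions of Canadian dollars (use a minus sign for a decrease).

Asset sale (to non-banks) $454.5 billion: reserves −$454.5B, deposits −$454.5B.
OMO sale (to banks) $70 billion: reserves −$70B, deposits 0.
Asset purchase (from non-banks) $97 billion: reserves +$97B, deposits +$97B.
Currency deposit $17 billion: reserves +$17B, deposits +$17B.
Discount-window repayment $223 billion: reserves −$223B, deposits 0.
Totals: Δreserves = −$633.5B, Δdeposits = −$340.5B.
Δrequired reserves = 8% × −$340.5B = −$27.24B.
Δexcess reserves = Δreserves − Δrequired = −$633.5B − (−$27.24B) = -$606.26 billion.

-$606.26 billion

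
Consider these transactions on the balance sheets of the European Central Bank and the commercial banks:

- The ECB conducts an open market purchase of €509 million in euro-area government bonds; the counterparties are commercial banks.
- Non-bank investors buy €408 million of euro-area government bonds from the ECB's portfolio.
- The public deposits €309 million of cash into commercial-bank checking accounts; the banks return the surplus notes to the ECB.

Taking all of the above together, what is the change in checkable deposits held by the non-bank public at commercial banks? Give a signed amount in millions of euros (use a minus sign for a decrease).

-€99 million

ECB balance sheet:
  Assets:      Securities +€101M
  Liabilities: Bank reserves +€410M, Currency in circulation −€309M
Commercial banking system:
  Assets:      Reserves at CB +€410M, Securities −€509M
  Liabilities: Checkable deposits −€99M
So the change in checkable deposits held by the non-bank public at commercial banks is -€99 million.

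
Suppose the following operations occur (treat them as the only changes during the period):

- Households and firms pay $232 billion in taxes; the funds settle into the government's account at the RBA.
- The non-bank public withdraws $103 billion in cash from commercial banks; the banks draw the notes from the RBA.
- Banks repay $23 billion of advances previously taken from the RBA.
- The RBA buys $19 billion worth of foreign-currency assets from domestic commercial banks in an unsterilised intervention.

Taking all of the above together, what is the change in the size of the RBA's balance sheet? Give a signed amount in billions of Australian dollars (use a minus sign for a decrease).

RBA balance sheet:
  Assets:      Loans to banks −$23B, Foreign assets +$19B
  Liabilities: Bank reserves −$339B, Currency in circulation +$103B, Government deposits +$232B
Change in total RBA assets = -$4 billion.

-$4 billion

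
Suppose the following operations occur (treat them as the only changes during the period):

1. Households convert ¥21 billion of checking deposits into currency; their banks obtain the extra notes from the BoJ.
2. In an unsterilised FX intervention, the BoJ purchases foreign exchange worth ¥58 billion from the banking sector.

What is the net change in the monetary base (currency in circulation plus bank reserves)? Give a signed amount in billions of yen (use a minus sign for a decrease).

+¥58 billion

Currency withdrawal ¥21 billion: just a shift between currency and reserves — both are base money → 0.
FX purchase ¥58 billion: BoJ balance sheet expands → +¥58B.
Net: 0 + 58 = +¥58 billion.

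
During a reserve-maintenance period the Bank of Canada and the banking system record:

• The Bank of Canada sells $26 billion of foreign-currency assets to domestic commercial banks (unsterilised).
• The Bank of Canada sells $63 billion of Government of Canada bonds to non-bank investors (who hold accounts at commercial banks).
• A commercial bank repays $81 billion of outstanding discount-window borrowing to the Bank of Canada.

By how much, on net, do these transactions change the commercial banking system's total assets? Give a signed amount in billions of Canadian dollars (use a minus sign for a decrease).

-$144 billion

Bank of Canada balance sheet:
  Assets:      Securities −$63B, Loans to banks −$81B, Foreign assets −$26B
  Liabilities: Bank reserves −$170B
Commercial banking system:
  Assets:      Reserves at CB −$170B, Foreign assets +$26B
  Liabilities: Checkable deposits −$63B, Borrowings from CB −$81B
Change in total bank assets = -$144 billion.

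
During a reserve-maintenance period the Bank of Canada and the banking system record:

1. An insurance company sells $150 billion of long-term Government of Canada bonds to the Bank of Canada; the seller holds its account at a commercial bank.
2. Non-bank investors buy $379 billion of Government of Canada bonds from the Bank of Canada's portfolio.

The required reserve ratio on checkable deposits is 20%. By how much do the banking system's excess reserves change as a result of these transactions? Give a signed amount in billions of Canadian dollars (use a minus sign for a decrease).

Asset purchase (from non-banks) $150 billion: reserves +$150B, deposits +$150B.
Asset sale (to non-banks) $379 billion: reserves −$379B, deposits −$379B.
Totals: Δreserves = −$229B, Δdeposits = −$229B.
Δrequired reserves = 20% × −$229B = −$45.8B.
Δexcess reserves = Δreserves − Δrequired = −$229B − (−$45.8B) = -$183.2 billion.

-$183.2 billion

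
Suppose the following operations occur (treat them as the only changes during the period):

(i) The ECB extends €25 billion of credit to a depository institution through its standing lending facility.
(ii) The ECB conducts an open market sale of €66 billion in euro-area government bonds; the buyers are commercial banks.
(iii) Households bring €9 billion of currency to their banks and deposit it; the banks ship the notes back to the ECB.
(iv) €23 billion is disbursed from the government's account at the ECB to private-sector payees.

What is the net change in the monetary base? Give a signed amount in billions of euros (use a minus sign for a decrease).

-€18 billion

Discount-window loan €25 billion: ECB balance sheet expands → +€25B.
OMO sale (to banks) €66 billion: ECB balance sheet contracts → −€66B.
Currency deposit €9 billion: just a shift between currency and reserves — both are base money → 0.
Government spending €23 billion: a non-base liability converts back to reserves → +€23B.
Net: 25 − 66 + 0 + 23 = -€18 billion.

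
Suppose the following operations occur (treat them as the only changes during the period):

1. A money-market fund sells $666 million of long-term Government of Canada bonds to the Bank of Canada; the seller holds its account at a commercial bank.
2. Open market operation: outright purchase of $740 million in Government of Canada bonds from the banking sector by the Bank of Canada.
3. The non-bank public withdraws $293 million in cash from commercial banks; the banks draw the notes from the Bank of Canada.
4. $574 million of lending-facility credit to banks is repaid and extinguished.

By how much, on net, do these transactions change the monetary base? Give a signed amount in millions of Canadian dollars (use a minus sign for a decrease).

+$832 million

Asset purchase (from non-banks) $666 million: Bank of Canada balance sheet expands → +$666M.
OMO purchase (from banks) $740 million: Bank of Canada balance sheet expands → +$740M.
Currency withdrawal $293 million: just a shift between currency and reserves — both are base money → 0.
Discount-window repayment $574 million: Bank of Canada balance sheet contracts → −$574M.
Net: 666 + 740 + 0 − 574 = +$832 million.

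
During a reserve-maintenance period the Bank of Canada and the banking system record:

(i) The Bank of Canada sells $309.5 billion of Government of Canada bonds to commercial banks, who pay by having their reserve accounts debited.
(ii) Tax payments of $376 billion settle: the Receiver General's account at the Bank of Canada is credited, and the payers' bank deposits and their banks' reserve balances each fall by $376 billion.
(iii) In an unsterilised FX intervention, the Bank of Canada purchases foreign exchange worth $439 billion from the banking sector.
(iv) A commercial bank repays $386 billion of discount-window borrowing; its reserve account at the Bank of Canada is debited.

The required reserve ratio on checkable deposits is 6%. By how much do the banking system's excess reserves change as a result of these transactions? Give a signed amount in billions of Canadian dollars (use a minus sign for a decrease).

OMO sale (to banks) $309.5 billion: reserves −$309.5B, deposits 0.
Government account inflow $376 billion: reserves −$376B, deposits −$376B.
FX purchase $439 billion: reserves +$439B, deposits 0.
Discount-window repayment $386 billion: reserves −$386B, deposits 0.
Totals: Δreserves = −$632.5B, Δdeposits = −$376B.
Δrequired reserves = 6% × −$376B = −$22.56B.
Δexcess reserves = Δreserves − Δrequired = −$632.5B − (−$22.56B) = -$609.94 billion.

-$609.94 billion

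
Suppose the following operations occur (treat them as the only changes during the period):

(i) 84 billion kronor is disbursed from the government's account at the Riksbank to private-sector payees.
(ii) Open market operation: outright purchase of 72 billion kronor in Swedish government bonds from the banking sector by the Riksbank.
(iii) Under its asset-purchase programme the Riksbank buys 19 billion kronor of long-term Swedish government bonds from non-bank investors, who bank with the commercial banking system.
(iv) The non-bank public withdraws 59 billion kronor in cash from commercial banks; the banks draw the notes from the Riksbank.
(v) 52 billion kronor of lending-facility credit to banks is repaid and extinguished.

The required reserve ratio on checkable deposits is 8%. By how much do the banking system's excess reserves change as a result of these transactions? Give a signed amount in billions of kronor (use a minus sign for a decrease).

+60.48 billion

Government spending 84 billion kronor: reserves +84B, deposits +84B.
OMO purchase (from banks) 72 billion kronor: reserves +72B, deposits 0.
Asset purchase (from non-banks) 19 billion kronor: reserves +19B, deposits +19B.
Currency withdrawal 59 billion kronor: reserves −59B, deposits −59B.
Discount-window repayment 52 billion kronor: reserves −52B, deposits 0.
Totals: Δreserves = +64B, Δdeposits = +44B.
Δrequired reserves = 8% × +44B = +3.52B.
Δexcess reserves = Δreserves − Δrequired = +64B − (+3.52B) = +60.48 billion.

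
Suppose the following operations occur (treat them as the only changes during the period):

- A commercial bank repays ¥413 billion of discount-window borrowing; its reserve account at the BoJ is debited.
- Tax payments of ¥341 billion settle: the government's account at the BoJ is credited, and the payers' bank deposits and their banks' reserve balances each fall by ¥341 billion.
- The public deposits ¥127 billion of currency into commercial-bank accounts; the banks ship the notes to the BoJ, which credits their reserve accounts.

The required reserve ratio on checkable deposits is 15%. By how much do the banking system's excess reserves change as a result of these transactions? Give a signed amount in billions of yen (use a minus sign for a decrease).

Discount-window repayment ¥413 billion: reserves −¥413B, deposits 0.
Government account inflow ¥341 billion: reserves −¥341B, deposits −¥341B.
Currency deposit ¥127 billion: reserves +¥127B, deposits +¥127B.
Totals: Δreserves = −¥627B, Δdeposits = −¥214B.
Δrequired reserves = 15% × −¥214B = −¥32.1B.
Δexcess reserves = Δreserves − Δrequired = −¥627B − (−¥32.1B) = -¥594.9 billion.

-¥594.9 billion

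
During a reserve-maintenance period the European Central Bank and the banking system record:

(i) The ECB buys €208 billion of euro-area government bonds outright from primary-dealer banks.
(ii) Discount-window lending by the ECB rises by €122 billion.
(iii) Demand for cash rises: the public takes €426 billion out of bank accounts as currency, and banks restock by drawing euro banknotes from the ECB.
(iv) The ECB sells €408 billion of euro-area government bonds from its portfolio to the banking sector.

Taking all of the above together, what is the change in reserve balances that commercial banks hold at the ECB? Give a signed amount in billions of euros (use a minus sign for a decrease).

OMO purchase (from banks) €208 billion: the ECB pays by crediting reserve accounts → +€208B.
Discount-window loan €122 billion: the loan is credited to the bank's reserve account → +€122B.
Currency withdrawal €426 billion: banks swap reserves for currency → −€426B.
OMO sale (to banks) €408 billion: the buying banks pay out of their reserve balances → −€408B.
Net: 208 + 122 − 426 − 408 = -€504 billion.

-€504 billion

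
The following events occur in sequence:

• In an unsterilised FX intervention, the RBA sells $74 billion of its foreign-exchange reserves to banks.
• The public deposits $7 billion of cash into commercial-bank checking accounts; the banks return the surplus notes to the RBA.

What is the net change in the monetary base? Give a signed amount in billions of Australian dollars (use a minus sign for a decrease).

RBA balance sheet:
  Assets:      Foreign assets −$74B
  Liabilities: Bank reserves −$67B, Currency in circulation −$7B
Monetary base = currency + reserves: −$7B + (−$67B) = -$74 billion.

-$74 billion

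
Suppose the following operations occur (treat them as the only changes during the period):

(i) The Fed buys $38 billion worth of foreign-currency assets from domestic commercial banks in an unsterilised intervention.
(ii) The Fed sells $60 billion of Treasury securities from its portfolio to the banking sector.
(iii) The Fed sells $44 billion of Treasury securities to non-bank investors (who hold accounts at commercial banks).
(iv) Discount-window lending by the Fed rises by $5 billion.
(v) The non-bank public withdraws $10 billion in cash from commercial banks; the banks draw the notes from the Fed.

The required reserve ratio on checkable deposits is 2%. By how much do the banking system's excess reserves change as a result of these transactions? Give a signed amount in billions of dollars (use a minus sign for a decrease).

-$69.92 billion

FX purchase $38 billion: reserves +$38B, deposits 0.
OMO sale (to banks) $60 billion: reserves −$60B, deposits 0.
Asset sale (to non-banks) $44 billion: reserves −$44B, deposits −$44B.
Discount-window loan $5 billion: reserves +$5B, deposits 0.
Currency withdrawal $10 billion: reserves −$10B, deposits −$10B.
Totals: Δreserves = −$71B, Δdeposits = −$54B.
Δrequired reserves = 2% × −$54B = −$1.08B.
Δexcess reserves = Δreserves − Δrequired = −$71B − (−$1.08B) = -$69.92 billion.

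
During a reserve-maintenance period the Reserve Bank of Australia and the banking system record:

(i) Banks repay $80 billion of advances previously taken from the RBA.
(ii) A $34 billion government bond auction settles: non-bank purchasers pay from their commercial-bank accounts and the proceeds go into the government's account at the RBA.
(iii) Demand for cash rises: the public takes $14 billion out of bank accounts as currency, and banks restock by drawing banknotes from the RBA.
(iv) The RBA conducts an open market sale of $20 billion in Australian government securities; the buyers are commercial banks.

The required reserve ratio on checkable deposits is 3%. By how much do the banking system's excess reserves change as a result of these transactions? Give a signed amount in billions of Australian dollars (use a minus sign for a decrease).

Discount-window repayment $80 billion: reserves −$80B, deposits 0.
Government account inflow $34 billion: reserves −$34B, deposits −$34B.
Currency withdrawal $14 billion: reserves −$14B, deposits −$14B.
OMO sale (to banks) $20 billion: reserves −$20B, deposits 0.
Totals: Δreserves = −$148B, Δdeposits = −$48B.
Δrequired reserves = 3% × −$48B = −$1.44B.
Δexcess reserves = Δreserves − Δrequired = −$148B − (−$1.44B) = -$146.56 billion.

-$146.56 billion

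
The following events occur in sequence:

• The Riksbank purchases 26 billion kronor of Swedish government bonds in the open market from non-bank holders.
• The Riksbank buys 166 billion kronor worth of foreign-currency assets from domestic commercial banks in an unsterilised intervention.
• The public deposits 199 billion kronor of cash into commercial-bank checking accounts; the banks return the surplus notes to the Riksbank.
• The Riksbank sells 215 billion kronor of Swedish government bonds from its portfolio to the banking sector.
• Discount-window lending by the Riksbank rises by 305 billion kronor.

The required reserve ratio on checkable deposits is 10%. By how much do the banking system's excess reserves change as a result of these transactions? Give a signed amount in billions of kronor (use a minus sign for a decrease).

+458.5 billion

Asset purchase (from non-banks) 26 billion kronor: reserves +26B, deposits +26B.
FX purchase 166 billion kronor: reserves +166B, deposits 0.
Currency deposit 199 billion kronor: reserves +199B, deposits +199B.
OMO sale (to banks) 215 billion kronor: reserves −215B, deposits 0.
Discount-window loan 305 billion kronor: reserves +305B, deposits 0.
Totals: Δreserves = +481B, Δdeposits = +225B.
Δrequired reserves = 10% × +225B = +22.5B.
Δexcess reserves = Δreserves − Δrequired = +481B − (+22.5B) = +458.5 billion.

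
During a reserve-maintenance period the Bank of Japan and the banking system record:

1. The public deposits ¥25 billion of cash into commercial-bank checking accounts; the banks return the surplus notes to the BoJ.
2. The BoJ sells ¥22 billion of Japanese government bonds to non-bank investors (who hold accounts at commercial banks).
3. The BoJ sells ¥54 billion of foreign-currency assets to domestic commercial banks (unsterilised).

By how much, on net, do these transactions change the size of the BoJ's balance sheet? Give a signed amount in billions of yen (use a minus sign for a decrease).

BoJ balance sheet:
  Assets:      Securities −¥22B, Foreign assets −¥54B
  Liabilities: Bank reserves −¥51B, Currency in circulation −¥25B
Change in total BoJ assets = -¥76 billion.

-¥76 billion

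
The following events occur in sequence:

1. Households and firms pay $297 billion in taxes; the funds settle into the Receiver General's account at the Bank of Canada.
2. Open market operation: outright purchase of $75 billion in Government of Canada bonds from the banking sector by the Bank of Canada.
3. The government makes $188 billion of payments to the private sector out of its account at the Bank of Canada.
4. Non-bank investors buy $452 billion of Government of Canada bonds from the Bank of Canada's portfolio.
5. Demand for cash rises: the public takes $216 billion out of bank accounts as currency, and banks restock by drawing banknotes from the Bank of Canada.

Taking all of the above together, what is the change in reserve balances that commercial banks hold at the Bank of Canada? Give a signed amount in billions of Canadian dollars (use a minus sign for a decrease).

-$702 billion

Government account inflow $297 billion: funds move from bank reserves into the government account → −$297B.
OMO purchase (from banks) $75 billion: the Bank of Canada pays by crediting reserve accounts → +$75B.
Government spending $188 billion: government payments flow into bank reserve accounts → +$188B.
Asset sale (to non-banks) $452 billion: the non-bank buyers' banks settle from reserves → −$452B.
Currency withdrawal $216 billion: banks swap reserves for currency → −$216B.
Net: −297 + 75 + 188 − 452 − 216 = -$702 billion.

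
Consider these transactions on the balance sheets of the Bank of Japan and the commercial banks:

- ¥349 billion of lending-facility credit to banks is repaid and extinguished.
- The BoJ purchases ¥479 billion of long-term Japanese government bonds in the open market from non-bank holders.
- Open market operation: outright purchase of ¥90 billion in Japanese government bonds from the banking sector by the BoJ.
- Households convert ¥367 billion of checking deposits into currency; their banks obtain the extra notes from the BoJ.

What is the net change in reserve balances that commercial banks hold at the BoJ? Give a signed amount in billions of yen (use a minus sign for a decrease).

-¥147 billion

Discount-window repayment ¥349 billion: repayment is debited from reserves → −¥349B.
Asset purchase (from non-banks) ¥479 billion: the BoJ pays by crediting reserve accounts → +¥479B.
OMO purchase (from banks) ¥90 billion: the BoJ pays by crediting reserve accounts → +¥90B.
Currency withdrawal ¥367 billion: banks swap reserves for currency → −¥367B.
Net: −349 + 479 + 90 − 367 = -¥147 billion.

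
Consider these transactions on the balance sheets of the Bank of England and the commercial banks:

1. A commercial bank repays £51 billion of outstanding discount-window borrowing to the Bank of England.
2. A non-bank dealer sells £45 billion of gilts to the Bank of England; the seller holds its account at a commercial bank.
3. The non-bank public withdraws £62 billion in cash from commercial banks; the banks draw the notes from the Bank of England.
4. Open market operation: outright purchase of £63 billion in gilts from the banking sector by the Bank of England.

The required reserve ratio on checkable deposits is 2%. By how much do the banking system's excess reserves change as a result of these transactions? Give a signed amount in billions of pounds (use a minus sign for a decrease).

Discount-window repayment £51 billion: reserves −£51B, deposits 0.
Asset purchase (from non-banks) £45 billion: reserves +£45B, deposits +£45B.
Currency withdrawal £62 billion: reserves −£62B, deposits −£62B.
OMO purchase (from banks) £63 billion: reserves +£63B, deposits 0.
Totals: Δreserves = −£5B, Δdeposits = −£17B.
Δrequired reserves = 2% × −£17B = −£0.34B.
Δexcess reserves = Δreserves − Δrequired = −£5B − (−£0.34B) = -£4.66 billion.

-£4.66 billion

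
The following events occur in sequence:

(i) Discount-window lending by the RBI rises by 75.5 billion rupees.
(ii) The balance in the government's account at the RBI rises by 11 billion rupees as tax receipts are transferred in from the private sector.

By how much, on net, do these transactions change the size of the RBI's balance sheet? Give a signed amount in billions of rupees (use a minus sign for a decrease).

Discount-window loan 75.5 billion rupees: an RBI asset is acquired → +75.5B.
Government account inflow 11 billion rupees: only the composition of liabilities changes → 0.
Net: 75.5 + 0 = +75.5 billion.

+75.5 billion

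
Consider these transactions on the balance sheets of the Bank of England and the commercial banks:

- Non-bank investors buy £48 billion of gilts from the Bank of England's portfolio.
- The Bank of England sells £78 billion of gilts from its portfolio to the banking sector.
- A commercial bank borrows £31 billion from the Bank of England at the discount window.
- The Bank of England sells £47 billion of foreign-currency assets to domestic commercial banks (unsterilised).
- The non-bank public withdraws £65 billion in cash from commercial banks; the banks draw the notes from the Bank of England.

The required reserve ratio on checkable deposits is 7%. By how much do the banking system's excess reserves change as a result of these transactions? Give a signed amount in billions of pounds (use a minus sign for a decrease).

Asset sale (to non-banks) £48 billion: reserves −£48B, deposits −£48B.
OMO sale (to banks) £78 billion: reserves −£78B, deposits 0.
Discount-window loan £31 billion: reserves +£31B, deposits 0.
FX sale £47 billion: reserves −£47B, deposits 0.
Currency withdrawal £65 billion: reserves −£65B, deposits −£65B.
Totals: Δreserves = −£207B, Δdeposits = −£113B.
Δrequired reserves = 7% × −£113B = −£7.91B.
Δexcess reserves = Δreserves − Δrequired = −£207B − (−£7.91B) = -£199.09 billion.

-£199.09 billion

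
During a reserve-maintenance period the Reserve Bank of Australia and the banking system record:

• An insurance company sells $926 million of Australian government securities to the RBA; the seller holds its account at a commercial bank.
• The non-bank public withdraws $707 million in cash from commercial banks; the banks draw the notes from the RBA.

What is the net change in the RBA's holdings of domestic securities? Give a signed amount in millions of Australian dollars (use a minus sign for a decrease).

+$926 million

Asset purchase (from non-banks) $926 million: securities added to the RBA's portfolio → +$926M.
Currency withdrawal $707 million: the RBA's securities portfolio is untouched → 0.
Net: 926 + 0 = +$926 million.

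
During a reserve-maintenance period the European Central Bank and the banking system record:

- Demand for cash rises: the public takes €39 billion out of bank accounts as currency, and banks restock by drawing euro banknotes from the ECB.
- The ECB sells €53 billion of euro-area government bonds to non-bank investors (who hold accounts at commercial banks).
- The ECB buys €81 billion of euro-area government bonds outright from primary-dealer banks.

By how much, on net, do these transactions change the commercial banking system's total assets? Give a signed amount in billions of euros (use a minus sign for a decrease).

Currency withdrawal €39 billion: bank balance sheets shrink → −€39B.
Asset sale (to non-banks) €53 billion: bank balance sheets shrink → −€53B.
OMO purchase (from banks) €81 billion: just an asset swap on bank balance sheets → 0.
Net: −39 − 53 + 0 = -€92 billion.

-€92 billion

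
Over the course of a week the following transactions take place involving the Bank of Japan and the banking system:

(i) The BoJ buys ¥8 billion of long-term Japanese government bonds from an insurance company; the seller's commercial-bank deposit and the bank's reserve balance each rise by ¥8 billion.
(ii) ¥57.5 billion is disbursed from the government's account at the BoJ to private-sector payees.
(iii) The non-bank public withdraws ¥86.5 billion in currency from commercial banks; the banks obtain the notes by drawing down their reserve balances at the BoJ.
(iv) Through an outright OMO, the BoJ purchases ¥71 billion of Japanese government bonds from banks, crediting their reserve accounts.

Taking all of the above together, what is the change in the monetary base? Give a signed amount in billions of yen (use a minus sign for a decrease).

+¥136.5 billion

Asset purchase (from non-banks) ¥8 billion: BoJ balance sheet expands → +¥8B.
Government spending ¥57.5 billion: a non-base liability converts back to reserves → +¥57.5B.
Currency withdrawal ¥86.5 billion: just a shift between currency and reserves — both are base money → 0.
OMO purchase (from banks) ¥71 billion: BoJ balance sheet expands → +¥71B.
Net: 8 + 57.5 + 0 + 71 = +¥136.5 billion.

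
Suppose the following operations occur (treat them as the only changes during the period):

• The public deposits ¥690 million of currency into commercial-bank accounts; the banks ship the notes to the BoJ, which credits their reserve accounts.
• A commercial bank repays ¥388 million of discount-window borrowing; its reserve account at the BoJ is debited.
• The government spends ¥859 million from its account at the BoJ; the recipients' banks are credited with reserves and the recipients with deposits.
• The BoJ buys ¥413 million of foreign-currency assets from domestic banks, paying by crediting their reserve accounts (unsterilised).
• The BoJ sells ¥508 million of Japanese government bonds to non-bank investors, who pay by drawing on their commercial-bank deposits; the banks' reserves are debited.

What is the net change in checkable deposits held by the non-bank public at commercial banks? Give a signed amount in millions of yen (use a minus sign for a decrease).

Currency deposit ¥690 million: non-bank counterparties' bank balances rise → +¥690M.
Discount-window repayment ¥388 million: the counterparty is a bank, so public deposits are unchanged → 0.
Government spending ¥859 million: non-bank counterparties' bank balances rise → +¥859M.
FX purchase ¥413 million: the counterparty is a bank, so public deposits are unchanged → 0.
Asset sale (to non-banks) ¥508 million: non-bank counterparties' bank balances fall → −¥508M.
Net: 690 + 0 + 859 + 0 − 508 = +¥1041 million.

+¥1041 million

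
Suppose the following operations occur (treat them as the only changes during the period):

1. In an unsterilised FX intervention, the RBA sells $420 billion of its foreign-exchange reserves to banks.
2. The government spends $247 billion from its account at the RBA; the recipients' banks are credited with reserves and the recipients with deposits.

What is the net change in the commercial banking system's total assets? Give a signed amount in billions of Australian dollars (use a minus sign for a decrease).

FX sale $420 billion: just an asset swap on bank balance sheets → 0.
Government spending $247 billion: bank balance sheets expand → +$247B.
Net: 0 + 247 = +$247 billion.

+$247 billion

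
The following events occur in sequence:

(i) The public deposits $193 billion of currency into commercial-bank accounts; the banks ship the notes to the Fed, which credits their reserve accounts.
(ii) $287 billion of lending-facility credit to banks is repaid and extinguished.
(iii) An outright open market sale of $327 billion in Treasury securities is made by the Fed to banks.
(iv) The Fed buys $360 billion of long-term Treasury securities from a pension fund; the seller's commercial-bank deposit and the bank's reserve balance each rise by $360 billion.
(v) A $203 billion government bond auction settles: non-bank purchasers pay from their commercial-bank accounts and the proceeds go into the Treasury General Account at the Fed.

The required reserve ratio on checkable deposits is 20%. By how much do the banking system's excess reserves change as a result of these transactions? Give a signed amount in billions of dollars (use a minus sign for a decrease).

-$334 billion

Currency deposit $193 billion: reserves +$193B, deposits +$193B.
Discount-window repayment $287 billion: reserves −$287B, deposits 0.
OMO sale (to banks) $327 billion: reserves −$327B, deposits 0.
Asset purchase (from non-banks) $360 billion: reserves +$360B, deposits +$360B.
Government account inflow $203 billion: reserves −$203B, deposits −$203B.
Totals: Δreserves = −$264B, Δdeposits = +$350B.
Δrequired reserves = 20% × +$350B = +$70B.
Δexcess reserves = Δreserves − Δrequired = −$264B − (+$70B) = -$334 billion.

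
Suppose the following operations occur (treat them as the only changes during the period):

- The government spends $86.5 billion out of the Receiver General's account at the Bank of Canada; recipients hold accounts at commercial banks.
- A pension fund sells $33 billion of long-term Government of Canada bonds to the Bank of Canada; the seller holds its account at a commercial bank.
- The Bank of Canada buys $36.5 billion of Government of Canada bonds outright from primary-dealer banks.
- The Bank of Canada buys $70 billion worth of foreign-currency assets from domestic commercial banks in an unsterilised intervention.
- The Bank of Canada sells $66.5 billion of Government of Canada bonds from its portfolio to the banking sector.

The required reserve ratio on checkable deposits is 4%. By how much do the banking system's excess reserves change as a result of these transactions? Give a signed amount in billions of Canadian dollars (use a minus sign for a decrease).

Government spending $86.5 billion: reserves +$86.5B, deposits +$86.5B.
Asset purchase (from non-banks) $33 billion: reserves +$33B, deposits +$33B.
OMO purchase (from banks) $36.5 billion: reserves +$36.5B, deposits 0.
FX purchase $70 billion: reserves +$70B, deposits 0.
OMO sale (to banks) $66.5 billion: reserves −$66.5B, deposits 0.
Totals: Δreserves = +$159.5B, Δdeposits = +$119.5B.
Δrequired reserves = 4% × +$119.5B = +$4.78B.
Δexcess reserves = Δreserves − Δrequired = +$159.5B − (+$4.78B) = +$154.72 billion.

+$154.72 billion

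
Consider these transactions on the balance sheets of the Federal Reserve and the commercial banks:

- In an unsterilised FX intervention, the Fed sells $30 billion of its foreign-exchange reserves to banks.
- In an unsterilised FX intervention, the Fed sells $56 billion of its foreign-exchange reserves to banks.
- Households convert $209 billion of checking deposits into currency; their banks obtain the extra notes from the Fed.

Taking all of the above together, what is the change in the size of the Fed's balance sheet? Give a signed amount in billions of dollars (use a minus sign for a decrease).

-$86 billion

Fed balance sheet:
  Assets:      Foreign assets −$86B
  Liabilities: Bank reserves −$295B, Currency in circulation +$209B
Commercial banking system:
  Assets:      Reserves at CB −$295B, Foreign assets +$86B
  Liabilities: Checkable deposits −$209B
Change in total Fed assets = -$86 billion.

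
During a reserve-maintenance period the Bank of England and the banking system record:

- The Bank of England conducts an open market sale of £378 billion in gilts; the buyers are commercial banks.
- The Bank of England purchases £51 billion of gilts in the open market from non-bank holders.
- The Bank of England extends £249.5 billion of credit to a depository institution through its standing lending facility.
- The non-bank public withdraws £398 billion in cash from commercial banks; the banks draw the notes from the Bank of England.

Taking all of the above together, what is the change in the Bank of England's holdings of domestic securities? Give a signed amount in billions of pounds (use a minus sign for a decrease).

-£327 billion

OMO sale (to banks) £378 billion: securities removed from the Bank of England's portfolio → −£378B.
Asset purchase (from non-banks) £51 billion: securities added to the Bank of England's portfolio → +£51B.
Discount-window loan £249.5 billion: the Bank of England's securities portfolio is untouched → 0.
Currency withdrawal £398 billion: the Bank of England's securities portfolio is untouched → 0.
Net: −378 + 51 + 0 + 0 = -£327 billion.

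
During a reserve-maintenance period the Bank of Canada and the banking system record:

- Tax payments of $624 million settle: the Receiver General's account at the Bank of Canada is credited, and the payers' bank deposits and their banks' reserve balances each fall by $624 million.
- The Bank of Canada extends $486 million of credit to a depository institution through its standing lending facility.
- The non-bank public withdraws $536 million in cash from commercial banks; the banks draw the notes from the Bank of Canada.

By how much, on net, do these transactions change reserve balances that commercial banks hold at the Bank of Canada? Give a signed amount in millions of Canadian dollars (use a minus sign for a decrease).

Bank of Canada balance sheet:
  Assets:      Loans to banks +$486M
  Liabilities: Bank reserves −$674M, Currency in circulation +$536M, Government deposits +$624M
Commercial banking system:
  Assets:      Reserves at CB −$674M
  Liabilities: Checkable deposits −$1160M, Borrowings from CB +$486M
So the change in reserve balances that commercial banks hold at the Bank of Canada is -$674 million.

-$674 million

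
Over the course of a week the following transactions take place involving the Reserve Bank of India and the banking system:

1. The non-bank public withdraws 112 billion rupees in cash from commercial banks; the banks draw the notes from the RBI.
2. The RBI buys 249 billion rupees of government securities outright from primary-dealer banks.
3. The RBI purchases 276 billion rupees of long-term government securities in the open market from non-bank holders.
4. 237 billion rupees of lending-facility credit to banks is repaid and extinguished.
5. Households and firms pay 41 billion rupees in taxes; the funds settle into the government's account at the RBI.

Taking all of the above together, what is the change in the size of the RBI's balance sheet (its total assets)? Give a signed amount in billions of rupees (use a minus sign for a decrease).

Currency withdrawal 112 billion rupees: only the composition of liabilities changes → 0.
OMO purchase (from banks) 249 billion rupees: an RBI asset is acquired → +249B.
Asset purchase (from non-banks) 276 billion rupees: an RBI asset is acquired → +276B.
Discount-window repayment 237 billion rupees: an RBI asset is shed → −237B.
Government account inflow 41 billion rupees: only the composition of liabilities changes → 0.
Net: 0 + 249 + 276 − 237 + 0 = +288 billion.

+288 billion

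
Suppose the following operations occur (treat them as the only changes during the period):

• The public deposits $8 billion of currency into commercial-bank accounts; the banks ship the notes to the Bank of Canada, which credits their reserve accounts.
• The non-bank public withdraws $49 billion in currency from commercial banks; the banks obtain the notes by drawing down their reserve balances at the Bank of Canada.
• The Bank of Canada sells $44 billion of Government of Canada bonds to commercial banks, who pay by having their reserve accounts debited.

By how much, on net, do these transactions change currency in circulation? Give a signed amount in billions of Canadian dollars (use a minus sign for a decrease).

+$41 billion

Currency deposit $8 billion: notes return to the central bank → −$8B.
Currency withdrawal $49 billion: notes leave the central bank → +$49B.
OMO sale (to banks) $44 billion: no currency enters or leaves circulation → 0.
Net: −8 + 49 + 0 = +$41 billion.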